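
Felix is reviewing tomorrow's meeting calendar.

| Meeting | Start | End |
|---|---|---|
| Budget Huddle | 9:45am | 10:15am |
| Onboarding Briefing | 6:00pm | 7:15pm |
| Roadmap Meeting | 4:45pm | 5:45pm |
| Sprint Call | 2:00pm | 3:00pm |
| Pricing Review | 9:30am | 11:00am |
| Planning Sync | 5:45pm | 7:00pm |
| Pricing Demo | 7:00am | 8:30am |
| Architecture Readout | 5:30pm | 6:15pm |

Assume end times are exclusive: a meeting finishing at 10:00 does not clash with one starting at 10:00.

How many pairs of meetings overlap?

5

Sorted by start: Pricing Demo, Pricing Review, Budget Huddle, Sprint Call, Roadmap Meeting, Architecture Readout, Planning Sync, Onboarding Briefing.
Pricing Review starts after Pricing Demo ends — done with Pricing Demo.
Budget Huddle starts before Pricing Review ends → Pricing Review and Budget Huddle overlap.
Sprint Call starts after Pricing Review ends — done with Pricing Review.
Sprint Call starts after Budget Huddle ends — done with Budget Huddle.
Roadmap Meeting starts after Sprint Call ends — done with Sprint Call.
Architecture Readout starts before Roadmap Meeting ends → Roadmap Meeting and Architecture Readout overlap.
Planning Sync starts exactly when Roadmap Meeting ends (back-to-back, no overlap) — done with Roadmap Meeting.
Planning Sync starts before Architecture Readout ends → Architecture Readout and Planning Sync overlap.
Onboarding Briefing starts before Architecture Readout ends → Architecture Readout and Onboarding Briefing overlap.
Onboarding Briefing starts before Planning Sync ends → Planning Sync and Onboarding Briefing overlap.
Overlapping pairs: Architecture Readout & Onboarding Briefing, Architecture Readout & Planning Sync, Architecture Readout & Roadmap Meeting, Budget Huddle & Pricing Review, Onboarding Briefing & Planning Sync — 5 in total.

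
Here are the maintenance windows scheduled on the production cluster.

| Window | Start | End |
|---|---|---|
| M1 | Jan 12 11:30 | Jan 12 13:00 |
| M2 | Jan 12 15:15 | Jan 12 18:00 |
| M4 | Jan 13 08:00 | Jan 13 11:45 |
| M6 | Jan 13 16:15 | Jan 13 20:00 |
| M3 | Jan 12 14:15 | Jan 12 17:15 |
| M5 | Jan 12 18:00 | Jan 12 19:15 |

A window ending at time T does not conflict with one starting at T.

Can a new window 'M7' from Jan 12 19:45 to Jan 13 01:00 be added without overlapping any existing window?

M1: ends Jan 12 13:00 at or before M7 starts Jan 12 19:45 → clear.
M3: ends Jan 12 17:15 at or before M7 starts Jan 12 19:45 → clear.
M2: ends Jan 12 18:00 at or before M7 starts Jan 12 19:45 → clear.
M5: ends Jan 12 19:15 at or before M7 starts Jan 12 19:45 → clear.
M4: starts Jan 13 08:00 at or after M7 ends Jan 13 01:00 → clear.
M6: starts Jan 13 16:15 at or after M7 ends Jan 13 01:00 → clear.

Yes — the slot is free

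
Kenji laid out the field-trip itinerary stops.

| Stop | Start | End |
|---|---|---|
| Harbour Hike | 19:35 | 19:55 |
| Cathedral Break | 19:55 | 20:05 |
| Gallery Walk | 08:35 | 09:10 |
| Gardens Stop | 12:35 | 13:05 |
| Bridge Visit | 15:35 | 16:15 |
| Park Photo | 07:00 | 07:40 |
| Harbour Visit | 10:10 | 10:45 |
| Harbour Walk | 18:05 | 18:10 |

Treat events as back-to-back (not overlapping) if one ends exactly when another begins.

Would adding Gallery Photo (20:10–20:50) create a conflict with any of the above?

Park Photo: ends 07:40 at or before Gallery Photo starts 20:10 → clear.
Gallery Walk: ends 09:10 at or before Gallery Photo starts 20:10 → clear.
Harbour Visit: ends 10:45 at or before Gallery Photo starts 20:10 → clear.
Gardens Stop: ends 13:05 at or before Gallery Photo starts 20:10 → clear.
Bridge Visit: ends 16:15 at or before Gallery Photo starts 20:10 → clear.
Harbour Walk: ends 18:10 at or before Gallery Photo starts 20:10 → clear.
Harbour Hike: ends 19:55 at or before Gallery Photo starts 20:10 → clear.
Cathedral Break: ends 20:05 at or before Gallery Photo starts 20:10 → clear.

No — it doesn't clash with anything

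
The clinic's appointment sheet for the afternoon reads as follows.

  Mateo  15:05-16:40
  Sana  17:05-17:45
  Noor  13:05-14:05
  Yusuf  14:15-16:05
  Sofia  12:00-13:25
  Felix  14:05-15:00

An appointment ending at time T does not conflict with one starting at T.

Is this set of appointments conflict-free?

Sorted by start: Sofia, Noor, Felix, Yusuf, Mateo, Sana.
Noor starts before Sofia ends → Sofia and Noor overlap.
That's a conflict, so the schedule is not conflict-free.

No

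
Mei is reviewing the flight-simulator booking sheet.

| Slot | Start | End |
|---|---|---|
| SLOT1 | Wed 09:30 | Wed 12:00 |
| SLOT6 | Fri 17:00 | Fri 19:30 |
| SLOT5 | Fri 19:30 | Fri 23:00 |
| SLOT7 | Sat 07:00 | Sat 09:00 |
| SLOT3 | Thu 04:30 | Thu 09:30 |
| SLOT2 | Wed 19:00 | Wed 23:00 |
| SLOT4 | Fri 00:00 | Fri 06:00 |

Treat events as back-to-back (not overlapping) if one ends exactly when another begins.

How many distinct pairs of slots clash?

Sorted by start: SLOT1, SLOT2, SLOT3, SLOT4, SLOT6, SLOT5, SLOT7.
SLOT2 starts after SLOT1 ends, so nothing later overlaps SLOT1 either.
SLOT3 starts after SLOT2 ends, so nothing later overlaps SLOT2 either.
SLOT4 starts after SLOT3 ends, so nothing later overlaps SLOT3 either.
SLOT6 starts after SLOT4 ends, so nothing later overlaps SLOT4 either.
SLOT5 starts exactly when SLOT6 ends (back-to-back, no overlap), so nothing later overlaps SLOT6 either.
SLOT7 starts after SLOT5 ends.
No pair overlaps.

0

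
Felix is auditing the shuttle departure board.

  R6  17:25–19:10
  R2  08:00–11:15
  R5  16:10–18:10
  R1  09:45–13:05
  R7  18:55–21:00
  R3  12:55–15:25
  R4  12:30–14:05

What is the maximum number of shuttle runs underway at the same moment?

3

Walk through starts and ends in time order (an end at T is processed before a start at T):
08:00 start R2 → 1
09:45 start R1 → 2
11:15 end R2 → 1
12:30 start R4 → 2
12:55 start R3 → 3
13:05 end R1 → 2
14:05 end R4 → 1
15:25 end R3 → 0
16:10 start R5 → 1
17:25 start R6 → 2
18:10 end R5 → 1
18:55 start R7 → 2
19:10 end R6 → 1
21:00 end R7 → 0
Peak is 3, at 12:55 (R1, R3, R4).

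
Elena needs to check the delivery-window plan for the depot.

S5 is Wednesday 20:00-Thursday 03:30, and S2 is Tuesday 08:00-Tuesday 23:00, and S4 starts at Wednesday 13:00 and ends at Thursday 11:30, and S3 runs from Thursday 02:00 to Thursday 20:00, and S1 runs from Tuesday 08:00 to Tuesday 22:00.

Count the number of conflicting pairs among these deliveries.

Sorted by start: S1, S2, S4, S5, S3.
S2 starts before S1 ends → S1 and S2 overlap.
S4 starts after S1 ends, so S1 has no further overlaps.
S4 starts after S2 ends, so S2 has no further overlaps.
S5 starts before S4 ends → S4 and S5 overlap.
S3 starts before S4 ends → S4 and S3 overlap.
S3 starts before S5 ends → S5 and S3 overlap.
Overlapping pairs: S1 & S2, S3 & S4, S3 & S5, S4 & S5 — 4 in total.

4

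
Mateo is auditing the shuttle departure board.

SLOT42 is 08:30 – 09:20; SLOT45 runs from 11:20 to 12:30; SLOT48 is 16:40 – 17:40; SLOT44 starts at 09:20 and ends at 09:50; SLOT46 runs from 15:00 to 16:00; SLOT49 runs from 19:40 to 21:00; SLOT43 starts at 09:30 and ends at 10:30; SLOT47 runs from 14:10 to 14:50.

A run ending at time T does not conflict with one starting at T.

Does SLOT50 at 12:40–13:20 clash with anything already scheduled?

No — it doesn't clash with anything

SLOT42: ends 09:20 at or before SLOT50 starts 12:40 → clear.
SLOT44: ends 09:50 at or before SLOT50 starts 12:40 → clear.
SLOT43: ends 10:30 at or before SLOT50 starts 12:40 → clear.
SLOT45: ends 12:30 at or before SLOT50 starts 12:40 → clear.
SLOT47: starts 14:10 at or after SLOT50 ends 13:20 → clear.
SLOT46: starts 15:00 at or after SLOT50 ends 13:20 → clear.
SLOT48: starts 16:40 at or after SLOT50 ends 13:20 → clear.
SLOT49: starts 19:40 at or after SLOT50 ends 13:20 → clear.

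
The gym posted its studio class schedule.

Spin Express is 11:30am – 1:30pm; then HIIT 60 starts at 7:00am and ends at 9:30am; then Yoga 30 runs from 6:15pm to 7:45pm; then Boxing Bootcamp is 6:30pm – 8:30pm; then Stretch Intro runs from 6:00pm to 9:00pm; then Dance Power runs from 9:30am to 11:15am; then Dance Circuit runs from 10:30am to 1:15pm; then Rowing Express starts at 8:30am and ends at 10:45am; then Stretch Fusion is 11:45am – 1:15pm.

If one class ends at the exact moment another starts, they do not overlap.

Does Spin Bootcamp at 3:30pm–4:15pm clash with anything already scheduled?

HIIT 60: ends 9:30am at or before Spin Bootcamp starts 3:30pm → clear.
Rowing Express: ends 10:45am at or before Spin Bootcamp starts 3:30pm → clear.
Dance Power: ends 11:15am at or before Spin Bootcamp starts 3:30pm → clear.
Dance Circuit: ends 1:15pm at or before Spin Bootcamp starts 3:30pm → clear.
Spin Express: ends 1:30pm at or before Spin Bootcamp starts 3:30pm → clear.
Stretch Fusion: ends 1:15pm at or before Spin Bootcamp starts 3:30pm → clear.
Stretch Intro: starts 6:00pm at or after Spin Bootcamp ends 4:15pm → clear.
Yoga 30: starts 6:15pm at or after Spin Bootcamp ends 4:15pm → clear.
Boxing Bootcamp: starts 6:30pm at or after Spin Bootcamp ends 4:15pm → clear.

No — it doesn't clash with anything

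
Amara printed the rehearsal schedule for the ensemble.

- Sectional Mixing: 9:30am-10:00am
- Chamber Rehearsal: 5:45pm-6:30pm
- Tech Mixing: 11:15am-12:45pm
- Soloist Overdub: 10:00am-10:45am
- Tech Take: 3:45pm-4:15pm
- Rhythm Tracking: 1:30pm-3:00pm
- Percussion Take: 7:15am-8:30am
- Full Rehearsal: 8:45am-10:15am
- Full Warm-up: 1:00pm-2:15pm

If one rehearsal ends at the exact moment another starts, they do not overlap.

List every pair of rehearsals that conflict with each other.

Check each pair: they overlap iff neither finishes before the other starts.
Sorted by start: Percussion Take, Full Rehearsal, Sectional Mixing, Soloist Overdub, Tech Mixing, Full Warm-up, Rhythm Tracking, Tech Take, Chamber Rehearsal.
Full Rehearsal starts after Percussion Take ends, so nothing later overlaps Percussion Take either.
Sectional Mixing starts before Full Rehearsal ends → Full Rehearsal and Sectional Mixing overlap.
Soloist Overdub starts before Full Rehearsal ends → Full Rehearsal and Soloist Overdub overlap.
Tech Mixing starts after Full Rehearsal ends, so nothing later overlaps Full Rehearsal either.
Soloist Overdub starts exactly when Sectional Mixing ends (back-to-back, no overlap), so nothing later overlaps Sectional Mixing either.
Tech Mixing starts after Soloist Overdub ends, so nothing later overlaps Soloist Overdub either.
Full Warm-up starts after Tech Mixing ends, so nothing later overlaps Tech Mixing either.
Rhythm Tracking starts before Full Warm-up ends → Full Warm-up and Rhythm Tracking overlap.
Tech Take starts after Full Warm-up ends, so nothing later overlaps Full Warm-up either.
Tech Take starts after Rhythm Tracking ends, so nothing later overlaps Rhythm Tracking either.
Chamber Rehearsal starts after Tech Take ends.

Full Rehearsal & Sectional Mixing, Full Rehearsal & Soloist Overdub, Full Warm-up & Rhythm Tracking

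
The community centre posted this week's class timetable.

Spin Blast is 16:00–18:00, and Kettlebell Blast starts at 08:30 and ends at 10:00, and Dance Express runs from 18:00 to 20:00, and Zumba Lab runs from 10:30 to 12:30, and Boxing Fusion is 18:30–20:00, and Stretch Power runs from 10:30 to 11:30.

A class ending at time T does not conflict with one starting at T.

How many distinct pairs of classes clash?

2

Sorted by start: Kettlebell Blast, Zumba Lab, Stretch Power, Spin Blast, Dance Express, Boxing Fusion.
Zumba Lab starts after Kettlebell Blast ends, so nothing later overlaps Kettlebell Blast either.
Stretch Power starts before Zumba Lab ends → Zumba Lab and Stretch Power overlap.
Spin Blast starts after Zumba Lab ends, so nothing later overlaps Zumba Lab either.
Spin Blast starts after Stretch Power ends, so nothing later overlaps Stretch Power either.
Dance Express starts exactly when Spin Blast ends (back-to-back, no overlap), so nothing later overlaps Spin Blast either.
Boxing Fusion starts before Dance Express ends → Dance Express and Boxing Fusion overlap.
Overlapping pairs: Boxing Fusion & Dance Express, Stretch Power & Zumba Lab — 2 in total.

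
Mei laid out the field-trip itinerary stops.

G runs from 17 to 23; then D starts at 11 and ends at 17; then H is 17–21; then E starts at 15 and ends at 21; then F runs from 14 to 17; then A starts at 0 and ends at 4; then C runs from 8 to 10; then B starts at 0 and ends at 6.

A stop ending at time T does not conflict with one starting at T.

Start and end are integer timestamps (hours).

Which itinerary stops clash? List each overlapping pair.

A & B, D & E, D & F, E & F, E & G, E & H, G & H

Sorted by start: A, B, C, D, F, E, G, H.
B starts before A ends → A and B overlap.
C starts after A ends — done with A.
C starts after B ends — done with B.
D starts after C ends — done with C.
F starts before D ends → D and F overlap.
E starts before D ends → D and E overlap.
G starts exactly when D ends (back-to-back, no overlap) — done with D.
E starts before F ends → F and E overlap.
G starts exactly when F ends (back-to-back, no overlap) — done with F.
G starts before E ends → E and G overlap.
H starts before E ends → E and H overlap.
H starts before G ends → G and H overlap.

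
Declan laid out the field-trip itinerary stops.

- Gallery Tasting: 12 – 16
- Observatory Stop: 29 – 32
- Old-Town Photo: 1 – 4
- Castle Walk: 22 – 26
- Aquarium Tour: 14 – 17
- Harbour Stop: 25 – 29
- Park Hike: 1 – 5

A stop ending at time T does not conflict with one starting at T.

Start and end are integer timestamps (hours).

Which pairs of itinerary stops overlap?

Sorted by start: Park Hike, Old-Town Photo, Gallery Tasting, Aquarium Tour, Castle Walk, Harbour Stop, Observatory Stop.
Old-Town Photo starts before Park Hike ends → Park Hike and Old-Town Photo overlap.
Gallery Tasting starts after Park Hike ends — done with Park Hike.
Gallery Tasting starts after Old-Town Photo ends — done with Old-Town Photo.
Aquarium Tour starts before Gallery Tasting ends → Gallery Tasting and Aquarium Tour overlap.
Castle Walk starts after Gallery Tasting ends — done with Gallery Tasting.
Castle Walk starts after Aquarium Tour ends — done with Aquarium Tour.
Harbour Stop starts before Castle Walk ends → Castle Walk and Harbour Stop overlap.
Observatory Stop starts after Castle Walk ends.
Observatory Stop starts exactly when Harbour Stop ends (back-to-back, no overlap).

Aquarium Tour & Gallery Tasting, Castle Walk & Harbour Stop, Old-Town Photo & Park Hike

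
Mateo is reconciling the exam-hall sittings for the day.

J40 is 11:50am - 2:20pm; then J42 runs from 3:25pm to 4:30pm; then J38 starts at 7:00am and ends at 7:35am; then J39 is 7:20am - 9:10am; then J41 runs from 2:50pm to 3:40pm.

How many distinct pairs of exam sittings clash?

Sorted by start: J38, J39, J40, J41, J42.
J39 starts before J38 ends → J38 and J39 overlap.
J40 starts after J38 ends, so nothing later overlaps J38 either.
J40 starts after J39 ends, so nothing later overlaps J39 either.
J41 starts after J40 ends, so nothing later overlaps J40 either.
J42 starts before J41 ends → J41 and J42 overlap.
Overlapping pairs: J38 & J39, J41 & J42 — 2 in total.

2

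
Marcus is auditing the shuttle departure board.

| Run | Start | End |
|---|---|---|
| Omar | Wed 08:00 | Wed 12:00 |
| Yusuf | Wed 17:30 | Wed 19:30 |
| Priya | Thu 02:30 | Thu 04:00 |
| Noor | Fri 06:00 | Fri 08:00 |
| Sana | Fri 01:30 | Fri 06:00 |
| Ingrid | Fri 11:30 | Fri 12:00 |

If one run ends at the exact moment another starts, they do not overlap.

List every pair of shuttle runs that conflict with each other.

Sorted by start: Omar, Yusuf, Priya, Sana, Noor, Ingrid.
Yusuf starts after Omar ends, so nothing later overlaps Omar either.
Priya starts after Yusuf ends, so nothing later overlaps Yusuf either.
Sana starts after Priya ends, so nothing later overlaps Priya either.
Noor starts exactly when Sana ends (back-to-back, no overlap), so nothing later overlaps Sana either.
Ingrid starts after Noor ends.

no conflicts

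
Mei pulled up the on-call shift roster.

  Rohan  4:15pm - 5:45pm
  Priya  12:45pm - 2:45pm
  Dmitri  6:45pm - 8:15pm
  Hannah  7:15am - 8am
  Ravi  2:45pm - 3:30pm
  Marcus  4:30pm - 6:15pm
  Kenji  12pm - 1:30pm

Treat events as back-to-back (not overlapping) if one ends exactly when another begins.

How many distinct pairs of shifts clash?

Two intervals overlap when each starts before the other ends.
Sorted by start: Hannah, Kenji, Priya, Ravi, Rohan, Marcus, Dmitri.
Kenji starts after Hannah ends, so nothing later overlaps Hannah either.
Priya starts before Kenji ends → Kenji and Priya overlap.
Ravi starts after Kenji ends, so nothing later overlaps Kenji either.
Ravi starts exactly when Priya ends (back-to-back, no overlap), so nothing later overlaps Priya either.
Rohan starts after Ravi ends, so nothing later overlaps Ravi either.
Marcus starts before Rohan ends → Rohan and Marcus overlap.
Dmitri starts after Rohan ends.
Dmitri starts after Marcus ends.
Overlapping pairs: Kenji & Priya, Marcus & Rohan — 2 in total.

2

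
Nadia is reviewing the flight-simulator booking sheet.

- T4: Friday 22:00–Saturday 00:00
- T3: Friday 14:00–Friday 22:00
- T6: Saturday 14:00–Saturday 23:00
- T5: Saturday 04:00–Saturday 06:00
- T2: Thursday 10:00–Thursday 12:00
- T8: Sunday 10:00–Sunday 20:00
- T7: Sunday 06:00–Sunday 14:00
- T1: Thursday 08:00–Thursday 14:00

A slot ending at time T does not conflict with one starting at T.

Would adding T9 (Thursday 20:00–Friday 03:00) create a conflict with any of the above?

No — it doesn't clash with anything

T1: ends Thursday 14:00 at or before T9 starts Thursday 20:00 → clear.
T2: ends Thursday 12:00 at or before T9 starts Thursday 20:00 → clear.
T3: starts Friday 14:00 at or after T9 ends Friday 03:00 → clear.
T4: starts Friday 22:00 at or after T9 ends Friday 03:00 → clear.
T5: starts Saturday 04:00 at or after T9 ends Friday 03:00 → clear.
T6: starts Saturday 14:00 at or after T9 ends Friday 03:00 → clear.
T7: starts Sunday 06:00 at or after T9 ends Friday 03:00 → clear.
T8: starts Sunday 10:00 at or after T9 ends Friday 03:00 → clear.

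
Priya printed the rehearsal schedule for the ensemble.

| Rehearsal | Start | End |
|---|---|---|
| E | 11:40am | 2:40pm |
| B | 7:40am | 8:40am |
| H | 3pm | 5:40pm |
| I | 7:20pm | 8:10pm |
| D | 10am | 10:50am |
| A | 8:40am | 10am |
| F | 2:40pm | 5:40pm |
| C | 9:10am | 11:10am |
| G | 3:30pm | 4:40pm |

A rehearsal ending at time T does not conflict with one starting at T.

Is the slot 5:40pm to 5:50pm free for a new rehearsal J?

Yes — the slot is free

B: ends 8:40am at or before J starts 5:40pm → clear.
A: ends 10am at or before J starts 5:40pm → clear.
C: ends 11:10am at or before J starts 5:40pm → clear.
D: ends 10:50am at or before J starts 5:40pm → clear.
E: ends 2:40pm at or before J starts 5:40pm → clear.
F: ends 5:40pm at or before J starts 5:40pm → clear.
H: ends 5:40pm at or before J starts 5:40pm → clear.
G: ends 4:40pm at or before J starts 5:40pm → clear.
I: starts 7:20pm at or after J ends 5:50pm → clear.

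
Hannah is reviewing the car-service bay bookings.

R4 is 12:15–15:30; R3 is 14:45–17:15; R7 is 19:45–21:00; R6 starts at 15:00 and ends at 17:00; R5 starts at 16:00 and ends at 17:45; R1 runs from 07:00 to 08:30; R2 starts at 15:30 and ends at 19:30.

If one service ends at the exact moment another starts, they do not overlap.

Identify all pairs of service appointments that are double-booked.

R2 & R3, R2 & R5, R2 & R6, R3 & R4, R3 & R5, R3 & R6, R4 & R6, R5 & R6

Two intervals overlap when each starts before the other ends.
Sorted by start: R1, R4, R3, R6, R2, R5, R7.
R4 starts after R1 ends — done with R1.
R3 starts before R4 ends → R4 and R3 overlap.
R6 starts before R4 ends → R4 and R6 overlap.
R2 starts exactly when R4 ends (back-to-back, no overlap) — done with R4.
R6 starts before R3 ends → R3 and R6 overlap.
R2 starts before R3 ends → R3 and R2 overlap.
R5 starts before R3 ends → R3 and R5 overlap.
R7 starts after R3 ends.
R2 starts before R6 ends → R6 and R2 overlap.
R5 starts before R6 ends → R6 and R5 overlap.
R7 starts after R6 ends.
R5 starts before R2 ends → R2 and R5 overlap.
R7 starts after R2 ends.
R7 starts after R5 ends.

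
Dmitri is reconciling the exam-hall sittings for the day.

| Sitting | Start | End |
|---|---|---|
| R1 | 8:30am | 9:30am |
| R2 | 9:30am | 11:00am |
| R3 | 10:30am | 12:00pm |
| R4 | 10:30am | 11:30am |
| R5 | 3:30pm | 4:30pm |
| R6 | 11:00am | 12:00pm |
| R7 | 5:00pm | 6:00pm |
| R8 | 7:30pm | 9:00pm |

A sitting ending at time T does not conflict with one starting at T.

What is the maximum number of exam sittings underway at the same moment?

3

Sweep the timeline, counting +1 at each start and −1 at each end (ends before starts at a tie):
8:30am start R1 → 1
9:30am end R1 → 0
9:30am start R2 → 1
10:30am start R3 → 2
10:30am start R4 → 3
11:00am end R2 → 2
11:00am start R6 → 3
11:30am end R4 → 2
12:00pm end R3 → 1
12:00pm end R6 → 0
3:30pm start R5 → 1
4:30pm end R5 → 0
5:00pm start R7 → 1
6:00pm end R7 → 0
7:30pm start R8 → 1
9:00pm end R8 → 0
Peak is 3, at 10:30am (R2, R3, R4).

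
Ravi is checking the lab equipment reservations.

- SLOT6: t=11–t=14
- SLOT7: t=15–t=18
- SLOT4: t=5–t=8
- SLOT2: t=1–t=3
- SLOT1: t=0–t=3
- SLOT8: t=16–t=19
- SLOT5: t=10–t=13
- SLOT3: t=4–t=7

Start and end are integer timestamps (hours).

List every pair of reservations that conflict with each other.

SLOT1 & SLOT2, SLOT3 & SLOT4, SLOT5 & SLOT6, SLOT7 & SLOT8

Check each pair: they overlap iff neither finishes before the other starts.
Sorted by start: SLOT1, SLOT2, SLOT3, SLOT4, SLOT5, SLOT6, SLOT7, SLOT8.
SLOT2 starts before SLOT1 ends → SLOT1 and SLOT2 overlap.
SLOT3 starts after SLOT1 ends — done with SLOT1.
SLOT3 starts after SLOT2 ends — done with SLOT2.
SLOT4 starts before SLOT3 ends → SLOT3 and SLOT4 overlap.
SLOT5 starts after SLOT3 ends — done with SLOT3.
SLOT5 starts after SLOT4 ends — done with SLOT4.
SLOT6 starts before SLOT5 ends → SLOT5 and SLOT6 overlap.
SLOT7 starts after SLOT5 ends — done with SLOT5.
SLOT7 starts after SLOT6 ends — done with SLOT6.
SLOT8 starts before SLOT7 ends → SLOT7 and SLOT8 overlap.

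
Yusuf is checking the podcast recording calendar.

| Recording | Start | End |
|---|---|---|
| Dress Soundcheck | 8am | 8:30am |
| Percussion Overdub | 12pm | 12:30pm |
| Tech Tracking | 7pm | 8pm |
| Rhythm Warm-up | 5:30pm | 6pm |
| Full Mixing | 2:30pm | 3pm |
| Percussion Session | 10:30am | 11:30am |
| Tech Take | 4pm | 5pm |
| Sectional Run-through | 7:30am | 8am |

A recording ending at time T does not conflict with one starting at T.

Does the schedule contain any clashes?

Two intervals overlap when each starts before the other ends.
Sorted by start: Sectional Run-through, Dress Soundcheck, Percussion Session, Percussion Overdub, Full Mixing, Tech Take, Rhythm Warm-up, Tech Tracking.
Dress Soundcheck starts exactly when Sectional Run-through ends (back-to-back, no overlap), so nothing later overlaps Sectional Run-through either.
Percussion Session starts after Dress Soundcheck ends, so nothing later overlaps Dress Soundcheck either.
Percussion Overdub starts after Percussion Session ends, so nothing later overlaps Percussion Session either.
Full Mixing starts after Percussion Overdub ends, so nothing later overlaps Percussion Overdub either.
Tech Take starts after Full Mixing ends, so nothing later overlaps Full Mixing either.
Rhythm Warm-up starts after Tech Take ends, so nothing later overlaps Tech Take either.
Tech Tracking starts after Rhythm Warm-up ends.
Every pair is clear; the schedule has no overlaps.

No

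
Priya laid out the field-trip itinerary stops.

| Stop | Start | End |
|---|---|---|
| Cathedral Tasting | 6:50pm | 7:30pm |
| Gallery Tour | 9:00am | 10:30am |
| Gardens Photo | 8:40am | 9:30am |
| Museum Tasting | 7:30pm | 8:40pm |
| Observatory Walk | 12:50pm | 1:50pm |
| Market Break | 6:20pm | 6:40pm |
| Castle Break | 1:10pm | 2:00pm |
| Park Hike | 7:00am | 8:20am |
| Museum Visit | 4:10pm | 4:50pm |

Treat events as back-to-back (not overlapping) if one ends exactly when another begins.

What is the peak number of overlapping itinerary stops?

Sort all start/end points and keep a running count:
7:00am start Park Hike → 1
8:20am end Park Hike → 0
8:40am start Gardens Photo → 1
9:00am start Gallery Tour → 2
9:30am end Gardens Photo → 1
10:30am end Gallery Tour → 0
12:50pm start Observatory Walk → 1
1:10pm start Castle Break → 2
1:50pm end Observatory Walk → 1
2:00pm end Castle Break → 0
4:10pm start Museum Visit → 1
4:50pm end Museum Visit → 0
6:20pm start Market Break → 1
6:40pm end Market Break → 0
6:50pm start Cathedral Tasting → 1
7:30pm end Cathedral Tasting → 0
7:30pm start Museum Tasting → 1
8:40pm end Museum Tasting → 0
Peak is 2, at 9:00am (Gallery Tour, Gardens Photo).

2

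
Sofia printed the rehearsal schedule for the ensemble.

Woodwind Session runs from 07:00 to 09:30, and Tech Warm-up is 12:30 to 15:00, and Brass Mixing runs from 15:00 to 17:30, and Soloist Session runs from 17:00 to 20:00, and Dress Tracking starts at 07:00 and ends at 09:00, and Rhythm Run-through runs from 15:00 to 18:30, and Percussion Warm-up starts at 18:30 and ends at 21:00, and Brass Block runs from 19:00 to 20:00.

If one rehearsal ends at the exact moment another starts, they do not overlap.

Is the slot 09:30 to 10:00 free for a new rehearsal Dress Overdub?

Yes — the slot is free

Woodwind Session: ends 09:30 at or before Dress Overdub starts 09:30 → clear.
Dress Tracking: ends 09:00 at or before Dress Overdub starts 09:30 → clear.
Tech Warm-up: starts 12:30 at or after Dress Overdub ends 10:00 → clear.
Rhythm Run-through: starts 15:00 at or after Dress Overdub ends 10:00 → clear.
Brass Mixing: starts 15:00 at or after Dress Overdub ends 10:00 → clear.
Soloist Session: starts 17:00 at or after Dress Overdub ends 10:00 → clear.
Percussion Warm-up: starts 18:30 at or after Dress Overdub ends 10:00 → clear.
Brass Block: starts 19:00 at or after Dress Overdub ends 10:00 → clear.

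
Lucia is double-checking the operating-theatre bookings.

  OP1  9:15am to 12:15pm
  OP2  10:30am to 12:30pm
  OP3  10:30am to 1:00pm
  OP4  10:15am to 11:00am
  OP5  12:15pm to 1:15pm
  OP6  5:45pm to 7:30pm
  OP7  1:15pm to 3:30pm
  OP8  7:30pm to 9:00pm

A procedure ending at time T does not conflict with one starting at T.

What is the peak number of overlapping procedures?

Walk through starts and ends in time order (an end at T is processed before a start at T):
9:15am start OP1 → 1
10:15am start OP4 → 2
10:30am start OP2 → 3
10:30am start OP3 → 4
11:00am end OP4 → 3
12:15pm end OP1 → 2
12:15pm start OP5 → 3
12:30pm end OP2 → 2
1:00pm end OP3 → 1
1:15pm end OP5 → 0
1:15pm start OP7 → 1
3:30pm end OP7 → 0
5:45pm start OP6 → 1
7:30pm end OP6 → 0
7:30pm start OP8 → 1
9:00pm end OP8 → 0
Peak is 4, at 10:30am (OP1, OP2, OP3, OP4).

4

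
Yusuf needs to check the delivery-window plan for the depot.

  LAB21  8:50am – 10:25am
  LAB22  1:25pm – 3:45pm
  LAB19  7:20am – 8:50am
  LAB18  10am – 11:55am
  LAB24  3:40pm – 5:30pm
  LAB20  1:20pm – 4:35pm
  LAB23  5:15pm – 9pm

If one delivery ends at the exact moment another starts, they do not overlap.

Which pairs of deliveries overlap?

LAB18 & LAB21, LAB20 & LAB22, LAB20 & LAB24, LAB22 & LAB24, LAB23 & LAB24

Two intervals overlap when each starts before the other ends.
Sorted by start: LAB19, LAB21, LAB18, LAB20, LAB22, LAB24, LAB23.
LAB21 starts exactly when LAB19 ends (back-to-back, no overlap) — done with LAB19.
LAB18 starts before LAB21 ends → LAB21 and LAB18 overlap.
LAB20 starts after LAB21 ends — done with LAB21.
LAB20 starts after LAB18 ends — done with LAB18.
LAB22 starts before LAB20 ends → LAB20 and LAB22 overlap.
LAB24 starts before LAB20 ends → LAB20 and LAB24 overlap.
LAB23 starts after LAB20 ends.
LAB24 starts before LAB22 ends → LAB22 and LAB24 overlap.
LAB23 starts after LAB22 ends.
LAB23 starts before LAB24 ends → LAB24 and LAB23 overlap.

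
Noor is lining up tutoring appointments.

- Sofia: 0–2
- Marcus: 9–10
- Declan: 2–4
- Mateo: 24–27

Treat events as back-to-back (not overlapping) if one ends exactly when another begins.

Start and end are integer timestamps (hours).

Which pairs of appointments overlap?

no conflicts

Sorted by start: Sofia, Declan, Marcus, Mateo.
Declan starts exactly when Sofia ends (back-to-back, no overlap); Sofia is clear from here.
Marcus starts after Declan ends; Declan is clear from here.
Mateo starts after Marcus ends.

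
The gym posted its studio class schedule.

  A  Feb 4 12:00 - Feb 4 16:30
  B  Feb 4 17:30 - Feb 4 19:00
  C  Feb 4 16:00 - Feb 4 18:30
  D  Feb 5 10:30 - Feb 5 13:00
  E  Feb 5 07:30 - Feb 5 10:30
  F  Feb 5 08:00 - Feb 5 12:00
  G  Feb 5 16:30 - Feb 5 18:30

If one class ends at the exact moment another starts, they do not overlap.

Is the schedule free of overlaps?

Sorted by start: A, C, B, E, F, D, G.
C starts before A ends → A and C overlap.
That's a conflict, so the schedule is not conflict-free.

No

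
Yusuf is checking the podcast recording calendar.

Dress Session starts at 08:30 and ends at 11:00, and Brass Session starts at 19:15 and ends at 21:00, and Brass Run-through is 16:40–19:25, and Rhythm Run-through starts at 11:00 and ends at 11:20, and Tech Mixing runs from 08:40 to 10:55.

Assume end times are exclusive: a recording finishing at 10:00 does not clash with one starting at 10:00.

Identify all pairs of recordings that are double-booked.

Brass Run-through & Brass Session, Dress Session & Tech Mixing

Sorted by start: Dress Session, Tech Mixing, Rhythm Run-through, Brass Run-through, Brass Session.
Tech Mixing starts before Dress Session ends → Dress Session and Tech Mixing overlap.
Rhythm Run-through starts exactly when Dress Session ends (back-to-back, no overlap); Dress Session is clear from here.
Rhythm Run-through starts after Tech Mixing ends; Tech Mixing is clear from here.
Brass Run-through starts after Rhythm Run-through ends; Rhythm Run-through is clear from here.
Brass Session starts before Brass Run-through ends → Brass Run-through and Brass Session overlap.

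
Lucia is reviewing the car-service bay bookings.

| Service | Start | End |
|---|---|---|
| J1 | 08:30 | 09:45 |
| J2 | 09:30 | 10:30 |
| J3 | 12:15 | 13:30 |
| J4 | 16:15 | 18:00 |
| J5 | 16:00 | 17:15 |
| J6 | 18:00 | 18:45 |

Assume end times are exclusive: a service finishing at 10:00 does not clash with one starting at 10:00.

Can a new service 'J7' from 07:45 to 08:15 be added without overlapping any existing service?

Yes — the slot is free

J1: starts 08:30 at or after J7 ends 08:15 → clear.
J2: starts 09:30 at or after J7 ends 08:15 → clear.
J3: starts 12:15 at or after J7 ends 08:15 → clear.
J5: starts 16:00 at or after J7 ends 08:15 → clear.
J4: starts 16:15 at or after J7 ends 08:15 → clear.
J6: starts 18:00 at or after J7 ends 08:15 → clear.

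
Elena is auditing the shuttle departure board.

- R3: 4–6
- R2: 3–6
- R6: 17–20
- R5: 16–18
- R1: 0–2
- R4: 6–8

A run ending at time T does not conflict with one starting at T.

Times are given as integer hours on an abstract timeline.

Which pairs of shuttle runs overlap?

R2 & R3, R5 & R6

Sorted by start: R1, R2, R3, R4, R5, R6.
R2 starts after R1 ends; R1 is clear from here.
R3 starts before R2 ends → R2 and R3 overlap.
R4 starts exactly when R2 ends (back-to-back, no overlap); R2 is clear from here.
R4 starts exactly when R3 ends (back-to-back, no overlap); R3 is clear from here.
R5 starts after R4 ends; R4 is clear from here.
R6 starts before R5 ends → R5 and R6 overlap.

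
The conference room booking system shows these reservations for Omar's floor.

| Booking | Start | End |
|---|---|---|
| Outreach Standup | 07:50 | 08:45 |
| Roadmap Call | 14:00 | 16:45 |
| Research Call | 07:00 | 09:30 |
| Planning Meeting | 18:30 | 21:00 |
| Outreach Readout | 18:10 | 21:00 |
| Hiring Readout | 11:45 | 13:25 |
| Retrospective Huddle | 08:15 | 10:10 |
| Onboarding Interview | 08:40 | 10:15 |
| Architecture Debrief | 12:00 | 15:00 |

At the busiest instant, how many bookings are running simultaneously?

4

Sweep the timeline, counting +1 at each start and −1 at each end (ends before starts at a tie):
07:00 start Research Call → 1
07:50 start Outreach Standup → 2
08:15 start Retrospective Huddle → 3
08:40 start Onboarding Interview → 4
08:45 end Outreach Standup → 3
09:30 end Research Call → 2
10:10 end Retrospective Huddle → 1
10:15 end Onboarding Interview → 0
11:45 start Hiring Readout → 1
12:00 start Architecture Debrief → 2
13:25 end Hiring Readout → 1
14:00 start Roadmap Call → 2
15:00 end Architecture Debrief → 1
16:45 end Roadmap Call → 0
18:10 start Outreach Readout → 1
18:30 start Planning Meeting → 2
21:00 end Outreach Readout → 1
21:00 end Planning Meeting → 0
Peak is 4, at 08:40 (Onboarding Interview, Outreach Standup, Research Call, Retrospective Huddle).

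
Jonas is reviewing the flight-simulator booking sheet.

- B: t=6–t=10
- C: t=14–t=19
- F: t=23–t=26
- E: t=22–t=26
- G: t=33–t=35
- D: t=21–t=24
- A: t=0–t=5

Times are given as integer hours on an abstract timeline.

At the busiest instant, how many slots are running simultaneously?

3

Walk through starts and ends in time order (an end at T is processed before a start at T):
t=0 start A → 1
t=5 end A → 0
t=6 start B → 1
t=10 end B → 0
t=14 start C → 1
t=19 end C → 0
t=21 start D → 1
t=22 start E → 2
t=23 start F → 3
t=24 end D → 2
t=26 end E → 1
t=26 end F → 0
t=33 start G → 1
t=35 end G → 0
Peak is 3, at t=23 (D, E, F).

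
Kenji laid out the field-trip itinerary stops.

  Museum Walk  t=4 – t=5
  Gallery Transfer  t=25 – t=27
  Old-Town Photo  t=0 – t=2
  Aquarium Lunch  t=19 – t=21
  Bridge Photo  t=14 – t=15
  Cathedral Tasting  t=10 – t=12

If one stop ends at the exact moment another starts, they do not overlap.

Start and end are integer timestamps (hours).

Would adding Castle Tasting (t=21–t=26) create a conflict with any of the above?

Yes — it overlaps Gallery Transfer

Old-Town Photo: ends t=2 at or before Castle Tasting starts t=21 → clear.
Museum Walk: ends t=5 at or before Castle Tasting starts t=21 → clear.
Cathedral Tasting: ends t=12 at or before Castle Tasting starts t=21 → clear.
Bridge Photo: ends t=15 at or before Castle Tasting starts t=21 → clear.
Aquarium Lunch: ends t=21 at or before Castle Tasting starts t=21 → clear.
Gallery Transfer: starts t=25 before Castle Tasting ends t=26, and ends t=27 after Castle Tasting starts t=21 → overlap.
Castle Tasting overlaps Gallery Transfer.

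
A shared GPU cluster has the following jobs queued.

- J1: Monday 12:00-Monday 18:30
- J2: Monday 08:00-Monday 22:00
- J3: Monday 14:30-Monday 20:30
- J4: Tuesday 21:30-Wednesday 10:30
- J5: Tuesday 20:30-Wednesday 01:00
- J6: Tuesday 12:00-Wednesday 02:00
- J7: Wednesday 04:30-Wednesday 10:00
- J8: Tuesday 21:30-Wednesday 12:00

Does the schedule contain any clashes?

Check each pair: they overlap iff neither finishes before the other starts.
Sorted by start: J2, J1, J3, J6, J5, J4, J8, J7.
J1 starts before J2 ends → J2 and J1 overlap.
That's a conflict, so the schedule is not conflict-free.

Yes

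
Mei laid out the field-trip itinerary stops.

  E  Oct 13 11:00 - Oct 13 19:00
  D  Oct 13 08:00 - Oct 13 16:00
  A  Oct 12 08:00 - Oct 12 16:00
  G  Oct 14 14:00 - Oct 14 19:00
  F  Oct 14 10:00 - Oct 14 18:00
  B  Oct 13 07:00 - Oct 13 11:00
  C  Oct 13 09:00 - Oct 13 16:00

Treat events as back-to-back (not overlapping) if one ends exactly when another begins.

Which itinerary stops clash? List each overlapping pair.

B & C, B & D, C & D, C & E, D & E, F & G

Sorted by start: A, B, D, C, E, F, G.
B starts after A ends — done with A.
D starts before B ends → B and D overlap.
C starts before B ends → B and C overlap.
E starts exactly when B ends (back-to-back, no overlap) — done with B.
C starts before D ends → D and C overlap.
E starts before D ends → D and E overlap.
F starts after D ends — done with D.
E starts before C ends → C and E overlap.
F starts after C ends — done with C.
F starts after E ends — done with E.
G starts before F ends → F and G overlap.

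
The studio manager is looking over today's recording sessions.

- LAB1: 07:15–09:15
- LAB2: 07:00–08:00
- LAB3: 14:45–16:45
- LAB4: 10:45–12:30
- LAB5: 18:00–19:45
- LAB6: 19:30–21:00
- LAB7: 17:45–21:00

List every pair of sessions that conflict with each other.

LAB1 & LAB2, LAB5 & LAB6, LAB5 & LAB7, LAB6 & LAB7

Sorted by start: LAB2, LAB1, LAB4, LAB3, LAB7, LAB5, LAB6.
LAB1 starts before LAB2 ends → LAB2 and LAB1 overlap.
LAB4 starts after LAB2 ends — done with LAB2.
LAB4 starts after LAB1 ends — done with LAB1.
LAB3 starts after LAB4 ends — done with LAB4.
LAB7 starts after LAB3 ends — done with LAB3.
LAB5 starts before LAB7 ends → LAB7 and LAB5 overlap.
LAB6 starts before LAB7 ends → LAB7 and LAB6 overlap.
LAB6 starts before LAB5 ends → LAB5 and LAB6 overlap.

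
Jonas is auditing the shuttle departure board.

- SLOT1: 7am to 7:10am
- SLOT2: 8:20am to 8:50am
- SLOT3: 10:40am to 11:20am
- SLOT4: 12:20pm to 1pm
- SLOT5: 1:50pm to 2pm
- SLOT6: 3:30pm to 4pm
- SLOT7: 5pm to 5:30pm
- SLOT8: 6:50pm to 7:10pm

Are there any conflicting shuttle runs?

No

Two intervals overlap when each starts before the other ends.
Sorted by start: SLOT1, SLOT2, SLOT3, SLOT4, SLOT5, SLOT6, SLOT7, SLOT8.
SLOT2 starts after SLOT1 ends, so SLOT1 has no further overlaps.
SLOT3 starts after SLOT2 ends, so SLOT2 has no further overlaps.
SLOT4 starts after SLOT3 ends, so SLOT3 has no further overlaps.
SLOT5 starts after SLOT4 ends, so SLOT4 has no further overlaps.
SLOT6 starts after SLOT5 ends, so SLOT5 has no further overlaps.
SLOT7 starts after SLOT6 ends, so SLOT6 has no further overlaps.
SLOT8 starts after SLOT7 ends.
Every pair is clear; the schedule has no overlaps.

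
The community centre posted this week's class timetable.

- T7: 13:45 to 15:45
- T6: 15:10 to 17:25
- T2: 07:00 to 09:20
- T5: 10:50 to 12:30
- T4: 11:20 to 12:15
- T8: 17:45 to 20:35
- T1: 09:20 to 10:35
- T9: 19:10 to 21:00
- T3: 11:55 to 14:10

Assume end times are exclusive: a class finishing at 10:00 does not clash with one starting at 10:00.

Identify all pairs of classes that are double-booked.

T3 & T4, T3 & T5, T3 & T7, T4 & T5, T6 & T7, T8 & T9

Two intervals overlap when each starts before the other ends.
Sorted by start: T2, T1, T5, T4, T3, T7, T6, T8, T9.
T1 starts exactly when T2 ends (back-to-back, no overlap) — done with T2.
T5 starts after T1 ends — done with T1.
T4 starts before T5 ends → T5 and T4 overlap.
T3 starts before T5 ends → T5 and T3 overlap.
T7 starts after T5 ends — done with T5.
T3 starts before T4 ends → T4 and T3 overlap.
T7 starts after T4 ends — done with T4.
T7 starts before T3 ends → T3 and T7 overlap.
T6 starts after T3 ends — done with T3.
T6 starts before T7 ends → T7 and T6 overlap.
T8 starts after T7 ends — done with T7.
T8 starts after T6 ends — done with T6.
T9 starts before T8 ends → T8 and T9 overlap.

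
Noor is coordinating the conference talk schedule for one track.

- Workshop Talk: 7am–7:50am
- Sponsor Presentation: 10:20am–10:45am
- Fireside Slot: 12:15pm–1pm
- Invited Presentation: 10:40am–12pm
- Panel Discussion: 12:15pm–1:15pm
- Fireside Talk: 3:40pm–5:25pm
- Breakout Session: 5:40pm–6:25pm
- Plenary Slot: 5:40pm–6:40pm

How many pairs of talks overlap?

Sorted by start: Workshop Talk, Sponsor Presentation, Invited Presentation, Fireside Slot, Panel Discussion, Fireside Talk, Breakout Session, Plenary Slot.
Sponsor Presentation starts after Workshop Talk ends; Workshop Talk is clear from here.
Invited Presentation starts before Sponsor Presentation ends → Sponsor Presentation and Invited Presentation overlap.
Fireside Slot starts after Sponsor Presentation ends; Sponsor Presentation is clear from here.
Fireside Slot starts after Invited Presentation ends; Invited Presentation is clear from here.
Panel Discussion starts before Fireside Slot ends → Fireside Slot and Panel Discussion overlap.
Fireside Talk starts after Fireside Slot ends; Fireside Slot is clear from here.
Fireside Talk starts after Panel Discussion ends; Panel Discussion is clear from here.
Breakout Session starts after Fireside Talk ends; Fireside Talk is clear from here.
Plenary Slot starts before Breakout Session ends → Breakout Session and Plenary Slot overlap.
Overlapping pairs: Breakout Session & Plenary Slot, Fireside Slot & Panel Discussion, Invited Presentation & Sponsor Presentation — 3 in total.

3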